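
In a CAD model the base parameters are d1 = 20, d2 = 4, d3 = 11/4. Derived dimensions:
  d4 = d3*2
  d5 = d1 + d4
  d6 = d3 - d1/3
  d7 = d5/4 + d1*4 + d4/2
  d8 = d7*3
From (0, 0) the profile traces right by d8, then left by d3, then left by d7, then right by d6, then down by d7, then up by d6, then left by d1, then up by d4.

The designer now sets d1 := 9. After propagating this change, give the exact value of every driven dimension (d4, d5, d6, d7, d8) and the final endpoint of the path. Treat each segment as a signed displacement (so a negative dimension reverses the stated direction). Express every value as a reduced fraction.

d4 = 11/2
d5 = 29/2
d6 = -1/4
d7 = 339/8
d8 = 1017/8
endpoint = (291/4, -297/8)

Apply edit: d1 := 9
  d4 = d3*2 = 11/2
  d5 = d1 + d4 = 29/2
  d6 = d3 - d1/3 = -1/4
  d7 = d5/4 + d1*4 + d4/2 = 339/8
  d8 = d7*3 = 1017/8
Walk from origin (0, 0):
  seg 1: right by d8 = 1017/8 → (1017/8, 0)
  seg 2: left by d3 = 11/4 → (995/8, 0)
  seg 3: left by d7 = 339/8 → (82, 0)
  seg 4: right by d6 = -1/4 → (327/4, 0)
  seg 5: down by d7 = 339/8 → (327/4, -339/8)
  seg 6: up by d6 = -1/4 → (327/4, -341/8)
  seg 7: left by d1 = 9 → (291/4, -341/8)
  seg 8: up by d4 = 11/2 → (291/4, -297/8)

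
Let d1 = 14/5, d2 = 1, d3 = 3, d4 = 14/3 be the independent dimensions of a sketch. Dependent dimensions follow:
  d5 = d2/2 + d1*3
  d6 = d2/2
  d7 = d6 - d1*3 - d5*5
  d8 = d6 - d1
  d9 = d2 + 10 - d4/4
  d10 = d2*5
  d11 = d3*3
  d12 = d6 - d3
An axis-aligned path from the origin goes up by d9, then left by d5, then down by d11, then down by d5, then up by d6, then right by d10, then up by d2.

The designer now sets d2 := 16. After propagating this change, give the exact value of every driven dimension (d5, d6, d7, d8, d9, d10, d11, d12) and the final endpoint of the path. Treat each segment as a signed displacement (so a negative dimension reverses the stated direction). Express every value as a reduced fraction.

Apply edit: d2 := 16
  d5 = d2/2 + d1*3 = 82/5
  d6 = d2/2 = 8
  d7 = d6 - d1*3 - d5*5 = -412/5
  d8 = d6 - d1 = 26/5
  d9 = d2 + 10 - d4/4 = 149/6
  d10 = d2*5 = 80
  d11 = d3*3 = 9
  d12 = d6 - d3 = 5
Walk from origin (0, 0):
  seg 1: up by d9 = 149/6 → (0, 149/6)
  seg 2: left by d5 = 82/5 → (-82/5, 149/6)
  seg 3: down by d11 = 9 → (-82/5, 95/6)
  seg 4: down by d5 = 82/5 → (-82/5, -17/30)
  seg 5: up by d6 = 8 → (-82/5, 223/30)
  seg 6: right by d10 = 80 → (318/5, 223/30)
  seg 7: up by d2 = 16 → (318/5, 703/30)

d5 = 82/5
d6 = 8
d7 = -412/5
d8 = 26/5
d9 = 149/6
d10 = 80
d11 = 9
d12 = 5
endpoint = (318/5, 703/30)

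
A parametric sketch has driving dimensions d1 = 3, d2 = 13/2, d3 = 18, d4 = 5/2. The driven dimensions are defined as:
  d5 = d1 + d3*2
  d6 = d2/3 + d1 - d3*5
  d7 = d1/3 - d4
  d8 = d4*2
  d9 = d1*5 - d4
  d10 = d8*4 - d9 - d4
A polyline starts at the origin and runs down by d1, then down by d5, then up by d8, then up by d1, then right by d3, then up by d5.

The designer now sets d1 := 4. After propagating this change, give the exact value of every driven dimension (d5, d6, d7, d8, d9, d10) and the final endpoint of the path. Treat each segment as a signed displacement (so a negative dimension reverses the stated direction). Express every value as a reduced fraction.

Apply edit: d1 := 4
  d5 = d1 + d3*2 = 40
  d6 = d2/3 + d1 - d3*5 = -503/6
  d7 = d1/3 - d4 = -7/6
  d8 = d4*2 = 5
  d9 = d1*5 - d4 = 35/2
  d10 = d8*4 - d9 - d4 = 0
Walk from origin (0, 0):
  seg 1: down by d1 = 4 → (0, -4)
  seg 2: down by d5 = 40 → (0, -44)
  seg 3: up by d8 = 5 → (0, -39)
  seg 4: up by d1 = 4 → (0, -35)
  seg 5: right by d3 = 18 → (18, -35)
  seg 6: up by d5 = 40 → (18, 5)

d5 = 40
d6 = -503/6
d7 = -7/6
d8 = 5
d9 = 35/2
d10 = 0
endpoint = (18, 5)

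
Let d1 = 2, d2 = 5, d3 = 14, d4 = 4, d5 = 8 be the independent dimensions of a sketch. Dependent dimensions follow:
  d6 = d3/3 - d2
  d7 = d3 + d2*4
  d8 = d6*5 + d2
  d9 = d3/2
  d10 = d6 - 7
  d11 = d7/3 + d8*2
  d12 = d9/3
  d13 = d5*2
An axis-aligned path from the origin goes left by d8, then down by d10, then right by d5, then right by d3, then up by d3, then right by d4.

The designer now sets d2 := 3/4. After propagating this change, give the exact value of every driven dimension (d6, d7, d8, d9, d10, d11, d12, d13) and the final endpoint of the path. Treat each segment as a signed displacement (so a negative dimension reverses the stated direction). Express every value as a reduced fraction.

Apply edit: d2 := 3/4
  d6 = d3/3 - d2 = 47/12
  d7 = d3 + d2*4 = 17
  d8 = d6*5 + d2 = 61/3
  d9 = d3/2 = 7
  d10 = d6 - 7 = -37/12
  d11 = d7/3 + d8*2 = 139/3
  d12 = d9/3 = 7/3
  d13 = d5*2 = 16
Walk from origin (0, 0):
  seg 1: left by d8 = 61/3 → (-61/3, 0)
  seg 2: down by d10 = -37/12 → (-61/3, 37/12)
  seg 3: right by d5 = 8 → (-37/3, 37/12)
  seg 4: right by d3 = 14 → (5/3, 37/12)
  seg 5: up by d3 = 14 → (5/3, 205/12)
  seg 6: right by d4 = 4 → (17/3, 205/12)

d6 = 47/12
d7 = 17
d8 = 61/3
d9 = 7
d10 = -37/12
d11 = 139/3
d12 = 7/3
d13 = 16
endpoint = (17/3, 205/12)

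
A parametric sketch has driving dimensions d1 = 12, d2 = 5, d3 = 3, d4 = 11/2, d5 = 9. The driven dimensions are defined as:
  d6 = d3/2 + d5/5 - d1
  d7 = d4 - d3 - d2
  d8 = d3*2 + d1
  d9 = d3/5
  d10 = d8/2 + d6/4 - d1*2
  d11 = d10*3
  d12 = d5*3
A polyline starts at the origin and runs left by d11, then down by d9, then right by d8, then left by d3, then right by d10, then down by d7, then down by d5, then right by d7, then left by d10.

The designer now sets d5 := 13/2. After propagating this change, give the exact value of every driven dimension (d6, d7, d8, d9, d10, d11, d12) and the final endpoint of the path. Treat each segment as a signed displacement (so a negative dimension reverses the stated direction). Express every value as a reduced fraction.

d6 = -46/5
d7 = -5/2
d8 = 18
d9 = 3/5
d10 = -173/10
d11 = -519/10
d12 = 39/2
endpoint = (322/5, -23/5)

Apply edit: d5 := 13/2
  d6 = d3/2 + d5/5 - d1 = -46/5
  d7 = d4 - d3 - d2 = -5/2
  d8 = d3*2 + d1 = 18
  d9 = d3/5 = 3/5
  d10 = d8/2 + d6/4 - d1*2 = -173/10
  d11 = d10*3 = -519/10
  d12 = d5*3 = 39/2
Walk from origin (0, 0):
  seg 1: left by d11 = -519/10 → (519/10, 0)
  seg 2: down by d9 = 3/5 → (519/10, -3/5)
  seg 3: right by d8 = 18 → (699/10, -3/5)
  seg 4: left by d3 = 3 → (669/10, -3/5)
  seg 5: right by d10 = -173/10 → (248/5, -3/5)
  seg 6: down by d7 = -5/2 → (248/5, 19/10)
  seg 7: down by d5 = 13/2 → (248/5, -23/5)
  seg 8: right by d7 = -5/2 → (471/10, -23/5)
  seg 9: left by d10 = -173/10 → (322/5, -23/5)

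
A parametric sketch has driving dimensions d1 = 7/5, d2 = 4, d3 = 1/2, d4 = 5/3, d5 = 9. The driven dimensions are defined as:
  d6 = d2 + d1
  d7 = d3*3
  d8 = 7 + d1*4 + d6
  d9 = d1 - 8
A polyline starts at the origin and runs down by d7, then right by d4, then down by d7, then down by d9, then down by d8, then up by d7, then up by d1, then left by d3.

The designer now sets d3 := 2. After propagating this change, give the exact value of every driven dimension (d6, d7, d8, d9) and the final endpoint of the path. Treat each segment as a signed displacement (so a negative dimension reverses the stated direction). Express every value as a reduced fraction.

Apply edit: d3 := 2
  d6 = d2 + d1 = 27/5
  d7 = d3*3 = 6
  d8 = 7 + d1*4 + d6 = 18
  d9 = d1 - 8 = -33/5
Walk from origin (0, 0):
  seg 1: down by d7 = 6 → (0, -6)
  seg 2: right by d4 = 5/3 → (5/3, -6)
  seg 3: down by d7 = 6 → (5/3, -12)
  seg 4: down by d9 = -33/5 → (5/3, -27/5)
  seg 5: down by d8 = 18 → (5/3, -117/5)
  seg 6: up by d7 = 6 → (5/3, -87/5)
  seg 7: up by d1 = 7/5 → (5/3, -16)
  seg 8: left by d3 = 2 → (-1/3, -16)

d6 = 27/5
d7 = 6
d8 = 18
d9 = -33/5
endpoint = (-1/3, -16)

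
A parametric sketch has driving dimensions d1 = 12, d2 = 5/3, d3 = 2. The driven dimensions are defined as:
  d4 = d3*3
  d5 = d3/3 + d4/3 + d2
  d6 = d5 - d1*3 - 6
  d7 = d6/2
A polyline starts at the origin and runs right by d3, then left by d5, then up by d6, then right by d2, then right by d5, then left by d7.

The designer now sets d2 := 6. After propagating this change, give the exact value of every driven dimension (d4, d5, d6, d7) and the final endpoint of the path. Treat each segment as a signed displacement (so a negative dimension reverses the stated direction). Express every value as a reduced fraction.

d4 = 6
d5 = 26/3
d6 = -100/3
d7 = -50/3
endpoint = (74/3, -100/3)

Apply edit: d2 := 6
  d4 = d3*3 = 6
  d5 = d3/3 + d4/3 + d2 = 26/3
  d6 = d5 - d1*3 - 6 = -100/3
  d7 = d6/2 = -50/3
Walk from origin (0, 0):
  seg 1: right by d3 = 2 → (2, 0)
  seg 2: left by d5 = 26/3 → (-20/3, 0)
  seg 3: up by d6 = -100/3 → (-20/3, -100/3)
  seg 4: right by d2 = 6 → (-2/3, -100/3)
  seg 5: right by d5 = 26/3 → (8, -100/3)
  seg 6: left by d7 = -50/3 → (74/3, -100/3)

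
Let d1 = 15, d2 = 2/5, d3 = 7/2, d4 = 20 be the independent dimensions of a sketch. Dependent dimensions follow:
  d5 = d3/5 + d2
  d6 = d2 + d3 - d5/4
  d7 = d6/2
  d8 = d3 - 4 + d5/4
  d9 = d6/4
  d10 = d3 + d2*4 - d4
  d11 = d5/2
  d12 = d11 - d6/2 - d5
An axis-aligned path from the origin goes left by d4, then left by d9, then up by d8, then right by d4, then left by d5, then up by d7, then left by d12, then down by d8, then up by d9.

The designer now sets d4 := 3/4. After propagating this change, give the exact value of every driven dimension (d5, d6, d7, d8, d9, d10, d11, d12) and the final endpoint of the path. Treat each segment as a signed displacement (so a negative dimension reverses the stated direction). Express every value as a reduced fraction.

d5 = 11/10
d6 = 29/8
d7 = 29/16
d8 = -9/40
d9 = 29/32
d10 = 87/20
d11 = 11/20
d12 = -189/80
endpoint = (57/160, 87/32)

Apply edit: d4 := 3/4
  d5 = d3/5 + d2 = 11/10
  d6 = d2 + d3 - d5/4 = 29/8
  d7 = d6/2 = 29/16
  d8 = d3 - 4 + d5/4 = -9/40
  d9 = d6/4 = 29/32
  d10 = d3 + d2*4 - d4 = 87/20
  d11 = d5/2 = 11/20
  d12 = d11 - d6/2 - d5 = -189/80
Walk from origin (0, 0):
  seg 1: left by d4 = 3/4 → (-3/4, 0)
  seg 2: left by d9 = 29/32 → (-53/32, 0)
  seg 3: up by d8 = -9/40 → (-53/32, -9/40)
  seg 4: right by d4 = 3/4 → (-29/32, -9/40)
  seg 5: left by d5 = 11/10 → (-321/160, -9/40)
  seg 6: up by d7 = 29/16 → (-321/160, 127/80)
  seg 7: left by d12 = -189/80 → (57/160, 127/80)
  seg 8: down by d8 = -9/40 → (57/160, 29/16)
  seg 9: up by d9 = 29/32 → (57/160, 87/32)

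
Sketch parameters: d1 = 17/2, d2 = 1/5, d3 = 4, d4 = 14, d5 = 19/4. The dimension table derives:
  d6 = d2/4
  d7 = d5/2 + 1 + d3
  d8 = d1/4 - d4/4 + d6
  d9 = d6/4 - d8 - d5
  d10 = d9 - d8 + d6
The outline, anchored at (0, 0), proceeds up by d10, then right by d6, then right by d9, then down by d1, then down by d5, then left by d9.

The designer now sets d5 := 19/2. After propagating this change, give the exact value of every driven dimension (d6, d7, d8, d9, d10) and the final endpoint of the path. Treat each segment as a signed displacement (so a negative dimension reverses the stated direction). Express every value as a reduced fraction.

Apply edit: d5 := 19/2
  d6 = d2/4 = 1/20
  d7 = d5/2 + 1 + d3 = 39/4
  d8 = d1/4 - d4/4 + d6 = -53/40
  d9 = d6/4 - d8 - d5 = -653/80
  d10 = d9 - d8 + d6 = -543/80
Walk from origin (0, 0):
  seg 1: up by d10 = -543/80 → (0, -543/80)
  seg 2: right by d6 = 1/20 → (1/20, -543/80)
  seg 3: right by d9 = -653/80 → (-649/80, -543/80)
  seg 4: down by d1 = 17/2 → (-649/80, -1223/80)
  seg 5: down by d5 = 19/2 → (-649/80, -1983/80)
  seg 6: left by d9 = -653/80 → (1/20, -1983/80)

d6 = 1/20
d7 = 39/4
d8 = -53/40
d9 = -653/80
d10 = -543/80
endpoint = (1/20, -1983/80)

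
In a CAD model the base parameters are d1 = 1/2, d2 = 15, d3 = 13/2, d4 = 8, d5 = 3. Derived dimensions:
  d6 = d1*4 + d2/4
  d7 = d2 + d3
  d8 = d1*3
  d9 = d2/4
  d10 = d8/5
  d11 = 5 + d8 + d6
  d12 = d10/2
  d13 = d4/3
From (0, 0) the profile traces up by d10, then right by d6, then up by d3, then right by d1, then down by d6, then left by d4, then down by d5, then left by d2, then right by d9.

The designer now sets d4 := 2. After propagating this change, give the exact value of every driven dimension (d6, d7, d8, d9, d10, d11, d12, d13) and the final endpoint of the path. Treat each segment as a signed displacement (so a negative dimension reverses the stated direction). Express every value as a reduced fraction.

d6 = 23/4
d7 = 43/2
d8 = 3/2
d9 = 15/4
d10 = 3/10
d11 = 49/4
d12 = 3/20
d13 = 2/3
endpoint = (-7, -39/20)

Apply edit: d4 := 2
  d6 = d1*4 + d2/4 = 23/4
  d7 = d2 + d3 = 43/2
  d8 = d1*3 = 3/2
  d9 = d2/4 = 15/4
  d10 = d8/5 = 3/10
  d11 = 5 + d8 + d6 = 49/4
  d12 = d10/2 = 3/20
  d13 = d4/3 = 2/3
Walk from origin (0, 0):
  seg 1: up by d10 = 3/10 → (0, 3/10)
  seg 2: right by d6 = 23/4 → (23/4, 3/10)
  seg 3: up by d3 = 13/2 → (23/4, 34/5)
  seg 4: right by d1 = 1/2 → (25/4, 34/5)
  seg 5: down by d6 = 23/4 → (25/4, 21/20)
  seg 6: left by d4 = 2 → (17/4, 21/20)
  seg 7: down by d5 = 3 → (17/4, -39/20)
  seg 8: left by d2 = 15 → (-43/4, -39/20)
  seg 9: right by d9 = 15/4 → (-7, -39/20)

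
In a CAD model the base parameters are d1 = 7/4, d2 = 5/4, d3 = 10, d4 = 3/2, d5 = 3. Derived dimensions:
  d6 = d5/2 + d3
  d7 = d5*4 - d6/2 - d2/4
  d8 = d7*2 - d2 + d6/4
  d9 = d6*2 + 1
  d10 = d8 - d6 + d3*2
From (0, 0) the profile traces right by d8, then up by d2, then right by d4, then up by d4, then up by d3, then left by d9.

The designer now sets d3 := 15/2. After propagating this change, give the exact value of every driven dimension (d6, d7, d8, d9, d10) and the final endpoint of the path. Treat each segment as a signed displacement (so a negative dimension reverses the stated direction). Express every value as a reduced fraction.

Apply edit: d3 := 15/2
  d6 = d5/2 + d3 = 9
  d7 = d5*4 - d6/2 - d2/4 = 115/16
  d8 = d7*2 - d2 + d6/4 = 123/8
  d9 = d6*2 + 1 = 19
  d10 = d8 - d6 + d3*2 = 171/8
Walk from origin (0, 0):
  seg 1: right by d8 = 123/8 → (123/8, 0)
  seg 2: up by d2 = 5/4 → (123/8, 5/4)
  seg 3: right by d4 = 3/2 → (135/8, 5/4)
  seg 4: up by d4 = 3/2 → (135/8, 11/4)
  seg 5: up by d3 = 15/2 → (135/8, 41/4)
  seg 6: left by d9 = 19 → (-17/8, 41/4)

d6 = 9
d7 = 115/16
d8 = 123/8
d9 = 19
d10 = 171/8
endpoint = (-17/8, 41/4)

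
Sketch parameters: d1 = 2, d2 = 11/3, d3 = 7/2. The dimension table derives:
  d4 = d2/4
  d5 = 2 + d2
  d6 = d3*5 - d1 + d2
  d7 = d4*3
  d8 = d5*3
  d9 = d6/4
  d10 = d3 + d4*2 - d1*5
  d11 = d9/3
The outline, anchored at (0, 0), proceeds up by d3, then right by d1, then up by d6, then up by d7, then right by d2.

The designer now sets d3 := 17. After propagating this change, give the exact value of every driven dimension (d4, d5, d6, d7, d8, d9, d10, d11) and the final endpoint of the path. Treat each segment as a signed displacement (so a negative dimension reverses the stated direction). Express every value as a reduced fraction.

d4 = 11/12
d5 = 17/3
d6 = 260/3
d7 = 11/4
d8 = 17
d9 = 65/3
d10 = 53/6
d11 = 65/9
endpoint = (17/3, 1277/12)

Apply edit: d3 := 17
  d4 = d2/4 = 11/12
  d5 = 2 + d2 = 17/3
  d6 = d3*5 - d1 + d2 = 260/3
  d7 = d4*3 = 11/4
  d8 = d5*3 = 17
  d9 = d6/4 = 65/3
  d10 = d3 + d4*2 - d1*5 = 53/6
  d11 = d9/3 = 65/9
Walk from origin (0, 0):
  seg 1: up by d3 = 17 → (0, 17)
  seg 2: right by d1 = 2 → (2, 17)
  seg 3: up by d6 = 260/3 → (2, 311/3)
  seg 4: up by d7 = 11/4 → (2, 1277/12)
  seg 5: right by d2 = 11/3 → (17/3, 1277/12)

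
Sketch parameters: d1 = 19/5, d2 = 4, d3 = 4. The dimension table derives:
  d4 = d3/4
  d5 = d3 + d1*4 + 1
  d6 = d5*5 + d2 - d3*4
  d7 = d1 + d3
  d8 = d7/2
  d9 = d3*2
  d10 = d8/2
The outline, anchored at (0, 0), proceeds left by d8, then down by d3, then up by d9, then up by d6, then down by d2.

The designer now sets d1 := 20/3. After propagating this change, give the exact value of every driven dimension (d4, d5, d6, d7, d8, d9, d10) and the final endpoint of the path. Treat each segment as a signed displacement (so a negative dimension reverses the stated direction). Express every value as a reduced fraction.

Apply edit: d1 := 20/3
  d4 = d3/4 = 1
  d5 = d3 + d1*4 + 1 = 95/3
  d6 = d5*5 + d2 - d3*4 = 439/3
  d7 = d1 + d3 = 32/3
  d8 = d7/2 = 16/3
  d9 = d3*2 = 8
  d10 = d8/2 = 8/3
Walk from origin (0, 0):
  seg 1: left by d8 = 16/3 → (-16/3, 0)
  seg 2: down by d3 = 4 → (-16/3, -4)
  seg 3: up by d9 = 8 → (-16/3, 4)
  seg 4: up by d6 = 439/3 → (-16/3, 451/3)
  seg 5: down by d2 = 4 → (-16/3, 439/3)

d4 = 1
d5 = 95/3
d6 = 439/3
d7 = 32/3
d8 = 16/3
d9 = 8
d10 = 8/3
endpoint = (-16/3, 439/3)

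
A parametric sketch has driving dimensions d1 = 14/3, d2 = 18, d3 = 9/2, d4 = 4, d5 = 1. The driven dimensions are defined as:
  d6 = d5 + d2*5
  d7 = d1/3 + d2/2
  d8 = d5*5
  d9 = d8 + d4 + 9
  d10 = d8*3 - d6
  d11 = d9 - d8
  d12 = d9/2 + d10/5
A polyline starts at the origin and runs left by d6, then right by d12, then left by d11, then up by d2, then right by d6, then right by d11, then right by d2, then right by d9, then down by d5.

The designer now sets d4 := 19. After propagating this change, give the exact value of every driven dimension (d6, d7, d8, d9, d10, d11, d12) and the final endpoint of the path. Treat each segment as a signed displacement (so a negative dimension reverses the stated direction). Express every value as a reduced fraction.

d6 = 91
d7 = 95/9
d8 = 5
d9 = 33
d10 = -76
d11 = 28
d12 = 13/10
endpoint = (523/10, 17)

Apply edit: d4 := 19
  d6 = d5 + d2*5 = 91
  d7 = d1/3 + d2/2 = 95/9
  d8 = d5*5 = 5
  d9 = d8 + d4 + 9 = 33
  d10 = d8*3 - d6 = -76
  d11 = d9 - d8 = 28
  d12 = d9/2 + d10/5 = 13/10
Walk from origin (0, 0):
  seg 1: left by d6 = 91 → (-91, 0)
  seg 2: right by d12 = 13/10 → (-897/10, 0)
  seg 3: left by d11 = 28 → (-1177/10, 0)
  seg 4: up by d2 = 18 → (-1177/10, 18)
  seg 5: right by d6 = 91 → (-267/10, 18)
  seg 6: right by d11 = 28 → (13/10, 18)
  seg 7: right by d2 = 18 → (193/10, 18)
  seg 8: right by d9 = 33 → (523/10, 18)
  seg 9: down by d5 = 1 → (523/10, 17)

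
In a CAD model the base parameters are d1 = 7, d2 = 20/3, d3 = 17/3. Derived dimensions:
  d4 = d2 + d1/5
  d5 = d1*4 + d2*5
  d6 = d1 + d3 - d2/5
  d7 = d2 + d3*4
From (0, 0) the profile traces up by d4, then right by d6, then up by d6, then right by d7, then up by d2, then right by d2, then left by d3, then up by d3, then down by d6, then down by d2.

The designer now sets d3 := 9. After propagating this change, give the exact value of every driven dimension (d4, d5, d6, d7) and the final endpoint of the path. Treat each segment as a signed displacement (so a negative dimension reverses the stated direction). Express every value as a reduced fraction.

d4 = 121/15
d5 = 184/3
d6 = 44/3
d7 = 128/3
endpoint = (55, 256/15)

Apply edit: d3 := 9
  d4 = d2 + d1/5 = 121/15
  d5 = d1*4 + d2*5 = 184/3
  d6 = d1 + d3 - d2/5 = 44/3
  d7 = d2 + d3*4 = 128/3
Walk from origin (0, 0):
  seg 1: up by d4 = 121/15 → (0, 121/15)
  seg 2: right by d6 = 44/3 → (44/3, 121/15)
  seg 3: up by d6 = 44/3 → (44/3, 341/15)
  seg 4: right by d7 = 128/3 → (172/3, 341/15)
  seg 5: up by d2 = 20/3 → (172/3, 147/5)
  seg 6: right by d2 = 20/3 → (64, 147/5)
  seg 7: left by d3 = 9 → (55, 147/5)
  seg 8: up by d3 = 9 → (55, 192/5)
  seg 9: down by d6 = 44/3 → (55, 356/15)
  seg 10: down by d2 = 20/3 → (55, 256/15)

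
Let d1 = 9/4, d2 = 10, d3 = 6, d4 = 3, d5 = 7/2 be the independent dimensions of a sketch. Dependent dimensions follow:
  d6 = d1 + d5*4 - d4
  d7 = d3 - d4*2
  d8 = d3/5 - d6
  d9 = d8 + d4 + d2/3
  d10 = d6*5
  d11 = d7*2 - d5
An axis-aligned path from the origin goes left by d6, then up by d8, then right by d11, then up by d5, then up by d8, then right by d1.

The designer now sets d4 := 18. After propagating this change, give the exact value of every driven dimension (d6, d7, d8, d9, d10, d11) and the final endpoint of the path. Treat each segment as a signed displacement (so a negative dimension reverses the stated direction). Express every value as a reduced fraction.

Apply edit: d4 := 18
  d6 = d1 + d5*4 - d4 = -7/4
  d7 = d3 - d4*2 = -30
  d8 = d3/5 - d6 = 59/20
  d9 = d8 + d4 + d2/3 = 1457/60
  d10 = d6*5 = -35/4
  d11 = d7*2 - d5 = -127/2
Walk from origin (0, 0):
  seg 1: left by d6 = -7/4 → (7/4, 0)
  seg 2: up by d8 = 59/20 → (7/4, 59/20)
  seg 3: right by d11 = -127/2 → (-247/4, 59/20)
  seg 4: up by d5 = 7/2 → (-247/4, 129/20)
  seg 5: up by d8 = 59/20 → (-247/4, 47/5)
  seg 6: right by d1 = 9/4 → (-119/2, 47/5)

d6 = -7/4
d7 = -30
d8 = 59/20
d9 = 1457/60
d10 = -35/4
d11 = -127/2
endpoint = (-119/2, 47/5)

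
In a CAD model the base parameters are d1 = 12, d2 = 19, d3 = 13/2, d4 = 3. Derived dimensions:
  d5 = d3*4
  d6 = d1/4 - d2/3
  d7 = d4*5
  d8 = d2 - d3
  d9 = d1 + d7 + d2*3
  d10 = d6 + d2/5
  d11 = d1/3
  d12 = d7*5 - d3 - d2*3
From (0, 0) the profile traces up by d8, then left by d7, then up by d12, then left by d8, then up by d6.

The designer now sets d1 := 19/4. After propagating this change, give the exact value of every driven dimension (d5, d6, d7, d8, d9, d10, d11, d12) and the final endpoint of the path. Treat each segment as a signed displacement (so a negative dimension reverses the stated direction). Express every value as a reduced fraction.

d5 = 26
d6 = -247/48
d7 = 15
d8 = 25/2
d9 = 307/4
d10 = -323/240
d11 = 19/12
d12 = 23/2
endpoint = (-55/2, 905/48)

Apply edit: d1 := 19/4
  d5 = d3*4 = 26
  d6 = d1/4 - d2/3 = -247/48
  d7 = d4*5 = 15
  d8 = d2 - d3 = 25/2
  d9 = d1 + d7 + d2*3 = 307/4
  d10 = d6 + d2/5 = -323/240
  d11 = d1/3 = 19/12
  d12 = d7*5 - d3 - d2*3 = 23/2
Walk from origin (0, 0):
  seg 1: up by d8 = 25/2 → (0, 25/2)
  seg 2: left by d7 = 15 → (-15, 25/2)
  seg 3: up by d12 = 23/2 → (-15, 24)
  seg 4: left by d8 = 25/2 → (-55/2, 24)
  seg 5: up by d6 = -247/48 → (-55/2, 905/48)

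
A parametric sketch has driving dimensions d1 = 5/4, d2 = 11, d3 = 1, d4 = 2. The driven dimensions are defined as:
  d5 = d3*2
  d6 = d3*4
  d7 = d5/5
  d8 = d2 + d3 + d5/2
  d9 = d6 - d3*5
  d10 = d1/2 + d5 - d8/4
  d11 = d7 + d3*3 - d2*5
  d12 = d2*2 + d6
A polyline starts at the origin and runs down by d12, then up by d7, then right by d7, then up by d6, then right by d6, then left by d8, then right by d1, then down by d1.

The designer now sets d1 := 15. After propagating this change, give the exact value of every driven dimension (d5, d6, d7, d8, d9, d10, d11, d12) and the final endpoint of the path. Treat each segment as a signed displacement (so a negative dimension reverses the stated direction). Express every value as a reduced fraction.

d5 = 2
d6 = 4
d7 = 2/5
d8 = 13
d9 = -1
d10 = 25/4
d11 = -258/5
d12 = 26
endpoint = (32/5, -183/5)

Apply edit: d1 := 15
  d5 = d3*2 = 2
  d6 = d3*4 = 4
  d7 = d5/5 = 2/5
  d8 = d2 + d3 + d5/2 = 13
  d9 = d6 - d3*5 = -1
  d10 = d1/2 + d5 - d8/4 = 25/4
  d11 = d7 + d3*3 - d2*5 = -258/5
  d12 = d2*2 + d6 = 26
Walk from origin (0, 0):
  seg 1: down by d12 = 26 → (0, -26)
  seg 2: up by d7 = 2/5 → (0, -128/5)
  seg 3: right by d7 = 2/5 → (2/5, -128/5)
  seg 4: up by d6 = 4 → (2/5, -108/5)
  seg 5: right by d6 = 4 → (22/5, -108/5)
  seg 6: left by d8 = 13 → (-43/5, -108/5)
  seg 7: right by d1 = 15 → (32/5, -108/5)
  seg 8: down by d1 = 15 → (32/5, -183/5)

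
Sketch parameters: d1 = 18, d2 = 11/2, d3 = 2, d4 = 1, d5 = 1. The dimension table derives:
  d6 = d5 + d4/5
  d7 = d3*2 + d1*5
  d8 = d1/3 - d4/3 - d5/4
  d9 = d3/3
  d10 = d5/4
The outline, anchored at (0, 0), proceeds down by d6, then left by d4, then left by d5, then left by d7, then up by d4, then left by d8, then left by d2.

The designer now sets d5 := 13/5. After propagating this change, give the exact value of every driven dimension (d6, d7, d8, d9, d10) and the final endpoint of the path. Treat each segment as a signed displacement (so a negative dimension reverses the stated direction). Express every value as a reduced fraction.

d6 = 14/5
d7 = 94
d8 = 301/60
d9 = 2/3
d10 = 13/20
endpoint = (-6487/60, -9/5)

Apply edit: d5 := 13/5
  d6 = d5 + d4/5 = 14/5
  d7 = d3*2 + d1*5 = 94
  d8 = d1/3 - d4/3 - d5/4 = 301/60
  d9 = d3/3 = 2/3
  d10 = d5/4 = 13/20
Walk from origin (0, 0):
  seg 1: down by d6 = 14/5 → (0, -14/5)
  seg 2: left by d4 = 1 → (-1, -14/5)
  seg 3: left by d5 = 13/5 → (-18/5, -14/5)
  seg 4: left by d7 = 94 → (-488/5, -14/5)
  seg 5: up by d4 = 1 → (-488/5, -9/5)
  seg 6: left by d8 = 301/60 → (-6157/60, -9/5)
  seg 7: left by d2 = 11/2 → (-6487/60, -9/5)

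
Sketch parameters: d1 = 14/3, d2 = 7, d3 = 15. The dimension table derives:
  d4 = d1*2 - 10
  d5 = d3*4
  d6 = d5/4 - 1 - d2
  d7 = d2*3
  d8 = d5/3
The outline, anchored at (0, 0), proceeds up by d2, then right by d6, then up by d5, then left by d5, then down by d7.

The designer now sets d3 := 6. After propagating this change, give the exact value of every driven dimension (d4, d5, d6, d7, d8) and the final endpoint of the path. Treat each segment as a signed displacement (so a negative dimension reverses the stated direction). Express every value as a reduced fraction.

d4 = -2/3
d5 = 24
d6 = -2
d7 = 21
d8 = 8
endpoint = (-26, 10)

Apply edit: d3 := 6
  d4 = d1*2 - 10 = -2/3
  d5 = d3*4 = 24
  d6 = d5/4 - 1 - d2 = -2
  d7 = d2*3 = 21
  d8 = d5/3 = 8
Walk from origin (0, 0):
  seg 1: up by d2 = 7 → (0, 7)
  seg 2: right by d6 = -2 → (-2, 7)
  seg 3: up by d5 = 24 → (-2, 31)
  seg 4: left by d5 = 24 → (-26, 31)
  seg 5: down by d7 = 21 → (-26, 10)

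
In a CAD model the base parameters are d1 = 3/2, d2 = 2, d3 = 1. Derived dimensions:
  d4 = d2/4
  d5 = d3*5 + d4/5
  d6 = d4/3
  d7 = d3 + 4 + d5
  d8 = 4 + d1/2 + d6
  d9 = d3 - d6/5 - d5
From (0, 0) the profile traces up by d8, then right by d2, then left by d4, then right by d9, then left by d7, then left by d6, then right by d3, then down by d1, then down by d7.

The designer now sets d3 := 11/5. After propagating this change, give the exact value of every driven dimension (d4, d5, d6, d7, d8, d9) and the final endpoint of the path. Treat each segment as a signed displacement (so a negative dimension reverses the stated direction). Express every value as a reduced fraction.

Apply edit: d3 := 11/5
  d4 = d2/4 = 1/2
  d5 = d3*5 + d4/5 = 111/10
  d6 = d4/3 = 1/6
  d7 = d3 + 4 + d5 = 173/10
  d8 = 4 + d1/2 + d6 = 59/12
  d9 = d3 - d6/5 - d5 = -134/15
Walk from origin (0, 0):
  seg 1: up by d8 = 59/12 → (0, 59/12)
  seg 2: right by d2 = 2 → (2, 59/12)
  seg 3: left by d4 = 1/2 → (3/2, 59/12)
  seg 4: right by d9 = -134/15 → (-223/30, 59/12)
  seg 5: left by d7 = 173/10 → (-371/15, 59/12)
  seg 6: left by d6 = 1/6 → (-249/10, 59/12)
  seg 7: right by d3 = 11/5 → (-227/10, 59/12)
  seg 8: down by d1 = 3/2 → (-227/10, 41/12)
  seg 9: down by d7 = 173/10 → (-227/10, -833/60)

d4 = 1/2
d5 = 111/10
d6 = 1/6
d7 = 173/10
d8 = 59/12
d9 = -134/15
endpoint = (-227/10, -833/60)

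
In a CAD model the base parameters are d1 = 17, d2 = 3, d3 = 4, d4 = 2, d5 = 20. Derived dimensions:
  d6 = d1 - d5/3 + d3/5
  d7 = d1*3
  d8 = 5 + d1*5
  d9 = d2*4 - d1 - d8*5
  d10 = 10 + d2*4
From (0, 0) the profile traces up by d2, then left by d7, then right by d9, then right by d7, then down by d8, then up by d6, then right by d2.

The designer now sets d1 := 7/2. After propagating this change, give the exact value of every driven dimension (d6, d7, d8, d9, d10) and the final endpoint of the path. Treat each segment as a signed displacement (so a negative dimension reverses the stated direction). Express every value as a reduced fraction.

d6 = -71/30
d7 = 21/2
d8 = 45/2
d9 = -104
d10 = 22
endpoint = (-101, -328/15)

Apply edit: d1 := 7/2
  d6 = d1 - d5/3 + d3/5 = -71/30
  d7 = d1*3 = 21/2
  d8 = 5 + d1*5 = 45/2
  d9 = d2*4 - d1 - d8*5 = -104
  d10 = 10 + d2*4 = 22
Walk from origin (0, 0):
  seg 1: up by d2 = 3 → (0, 3)
  seg 2: left by d7 = 21/2 → (-21/2, 3)
  seg 3: right by d9 = -104 → (-229/2, 3)
  seg 4: right by d7 = 21/2 → (-104, 3)
  seg 5: down by d8 = 45/2 → (-104, -39/2)
  seg 6: up by d6 = -71/30 → (-104, -328/15)
  seg 7: right by d2 = 3 → (-101, -328/15)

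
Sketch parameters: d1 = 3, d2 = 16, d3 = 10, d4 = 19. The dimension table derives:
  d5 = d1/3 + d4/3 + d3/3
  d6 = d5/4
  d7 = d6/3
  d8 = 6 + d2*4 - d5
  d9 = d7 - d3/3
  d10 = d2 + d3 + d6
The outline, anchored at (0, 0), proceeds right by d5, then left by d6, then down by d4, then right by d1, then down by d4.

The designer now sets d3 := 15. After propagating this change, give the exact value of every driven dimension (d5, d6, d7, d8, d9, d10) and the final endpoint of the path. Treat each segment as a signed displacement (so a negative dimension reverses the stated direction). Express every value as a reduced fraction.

Apply edit: d3 := 15
  d5 = d1/3 + d4/3 + d3/3 = 37/3
  d6 = d5/4 = 37/12
  d7 = d6/3 = 37/36
  d8 = 6 + d2*4 - d5 = 173/3
  d9 = d7 - d3/3 = -143/36
  d10 = d2 + d3 + d6 = 409/12
Walk from origin (0, 0):
  seg 1: right by d5 = 37/3 → (37/3, 0)
  seg 2: left by d6 = 37/12 → (37/4, 0)
  seg 3: down by d4 = 19 → (37/4, -19)
  seg 4: right by d1 = 3 → (49/4, -19)
  seg 5: down by d4 = 19 → (49/4, -38)

d5 = 37/3
d6 = 37/12
d7 = 37/36
d8 = 173/3
d9 = -143/36
d10 = 409/12
endpoint = (49/4, -38)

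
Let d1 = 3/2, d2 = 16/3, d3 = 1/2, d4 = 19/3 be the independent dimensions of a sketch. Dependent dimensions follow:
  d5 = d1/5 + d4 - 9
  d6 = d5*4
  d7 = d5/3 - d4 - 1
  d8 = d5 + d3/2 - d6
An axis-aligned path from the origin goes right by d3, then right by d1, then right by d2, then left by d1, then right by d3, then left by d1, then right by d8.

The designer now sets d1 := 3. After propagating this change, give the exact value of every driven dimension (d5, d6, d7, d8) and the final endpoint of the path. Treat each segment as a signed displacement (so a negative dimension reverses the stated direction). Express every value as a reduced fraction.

Apply edit: d1 := 3
  d5 = d1/5 + d4 - 9 = -31/15
  d6 = d5*4 = -124/15
  d7 = d5/3 - d4 - 1 = -361/45
  d8 = d5 + d3/2 - d6 = 129/20
Walk from origin (0, 0):
  seg 1: right by d3 = 1/2 → (1/2, 0)
  seg 2: right by d1 = 3 → (7/2, 0)
  seg 3: right by d2 = 16/3 → (53/6, 0)
  seg 4: left by d1 = 3 → (35/6, 0)
  seg 5: right by d3 = 1/2 → (19/3, 0)
  seg 6: left by d1 = 3 → (10/3, 0)
  seg 7: right by d8 = 129/20 → (587/60, 0)

d5 = -31/15
d6 = -124/15
d7 = -361/45
d8 = 129/20
endpoint = (587/60, 0)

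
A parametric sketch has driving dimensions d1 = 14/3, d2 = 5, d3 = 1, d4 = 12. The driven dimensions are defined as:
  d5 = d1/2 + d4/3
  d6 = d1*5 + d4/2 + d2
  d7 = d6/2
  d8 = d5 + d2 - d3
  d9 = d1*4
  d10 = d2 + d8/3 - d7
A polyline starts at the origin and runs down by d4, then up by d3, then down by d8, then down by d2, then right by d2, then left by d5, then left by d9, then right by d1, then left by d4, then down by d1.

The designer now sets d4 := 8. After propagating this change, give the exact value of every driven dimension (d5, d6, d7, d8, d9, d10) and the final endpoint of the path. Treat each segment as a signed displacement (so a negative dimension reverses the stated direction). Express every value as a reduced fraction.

Apply edit: d4 := 8
  d5 = d1/2 + d4/3 = 5
  d6 = d1*5 + d4/2 + d2 = 97/3
  d7 = d6/2 = 97/6
  d8 = d5 + d2 - d3 = 9
  d9 = d1*4 = 56/3
  d10 = d2 + d8/3 - d7 = -49/6
Walk from origin (0, 0):
  seg 1: down by d4 = 8 → (0, -8)
  seg 2: up by d3 = 1 → (0, -7)
  seg 3: down by d8 = 9 → (0, -16)
  seg 4: down by d2 = 5 → (0, -21)
  seg 5: right by d2 = 5 → (5, -21)
  seg 6: left by d5 = 5 → (0, -21)
  seg 7: left by d9 = 56/3 → (-56/3, -21)
  seg 8: right by d1 = 14/3 → (-14, -21)
  seg 9: left by d4 = 8 → (-22, -21)
  seg 10: down by d1 = 14/3 → (-22, -77/3)

d5 = 5
d6 = 97/3
d7 = 97/6
d8 = 9
d9 = 56/3
d10 = -49/6
endpoint = (-22, -77/3)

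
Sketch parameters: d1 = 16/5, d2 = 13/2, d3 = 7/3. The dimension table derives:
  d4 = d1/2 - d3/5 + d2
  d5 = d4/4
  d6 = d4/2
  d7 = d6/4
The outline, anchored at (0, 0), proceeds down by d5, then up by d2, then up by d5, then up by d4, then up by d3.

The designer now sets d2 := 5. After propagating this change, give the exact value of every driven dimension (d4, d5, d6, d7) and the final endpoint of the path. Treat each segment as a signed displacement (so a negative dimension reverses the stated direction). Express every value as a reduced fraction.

Apply edit: d2 := 5
  d4 = d1/2 - d3/5 + d2 = 92/15
  d5 = d4/4 = 23/15
  d6 = d4/2 = 46/15
  d7 = d6/4 = 23/30
Walk from origin (0, 0):
  seg 1: down by d5 = 23/15 → (0, -23/15)
  seg 2: up by d2 = 5 → (0, 52/15)
  seg 3: up by d5 = 23/15 → (0, 5)
  seg 4: up by d4 = 92/15 → (0, 167/15)
  seg 5: up by d3 = 7/3 → (0, 202/15)

d4 = 92/15
d5 = 23/15
d6 = 46/15
d7 = 23/30
endpoint = (0, 202/15)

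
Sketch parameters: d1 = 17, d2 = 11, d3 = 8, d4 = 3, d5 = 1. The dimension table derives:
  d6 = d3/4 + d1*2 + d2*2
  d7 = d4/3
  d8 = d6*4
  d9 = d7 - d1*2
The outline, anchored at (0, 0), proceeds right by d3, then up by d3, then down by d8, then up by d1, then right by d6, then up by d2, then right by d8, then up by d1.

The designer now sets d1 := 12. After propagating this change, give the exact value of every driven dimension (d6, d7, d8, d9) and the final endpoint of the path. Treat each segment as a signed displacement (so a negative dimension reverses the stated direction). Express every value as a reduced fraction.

d6 = 48
d7 = 1
d8 = 192
d9 = -23
endpoint = (248, -149)

Apply edit: d1 := 12
  d6 = d3/4 + d1*2 + d2*2 = 48
  d7 = d4/3 = 1
  d8 = d6*4 = 192
  d9 = d7 - d1*2 = -23
Walk from origin (0, 0):
  seg 1: right by d3 = 8 → (8, 0)
  seg 2: up by d3 = 8 → (8, 8)
  seg 3: down by d8 = 192 → (8, -184)
  seg 4: up by d1 = 12 → (8, -172)
  seg 5: right by d6 = 48 → (56, -172)
  seg 6: up by d2 = 11 → (56, -161)
  seg 7: right by d8 = 192 → (248, -161)
  seg 8: up by d1 = 12 → (248, -149)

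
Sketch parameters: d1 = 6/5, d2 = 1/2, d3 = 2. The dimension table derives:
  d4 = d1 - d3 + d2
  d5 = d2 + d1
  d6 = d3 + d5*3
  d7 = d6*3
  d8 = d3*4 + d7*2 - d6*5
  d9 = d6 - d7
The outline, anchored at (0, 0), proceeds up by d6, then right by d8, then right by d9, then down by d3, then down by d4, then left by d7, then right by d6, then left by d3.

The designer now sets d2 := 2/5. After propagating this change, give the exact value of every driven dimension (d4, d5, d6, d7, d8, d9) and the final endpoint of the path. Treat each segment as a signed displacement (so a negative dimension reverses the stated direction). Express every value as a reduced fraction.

d4 = -2/5
d5 = 8/5
d6 = 34/5
d7 = 102/5
d8 = 74/5
d9 = -68/5
endpoint = (-72/5, 26/5)

Apply edit: d2 := 2/5
  d4 = d1 - d3 + d2 = -2/5
  d5 = d2 + d1 = 8/5
  d6 = d3 + d5*3 = 34/5
  d7 = d6*3 = 102/5
  d8 = d3*4 + d7*2 - d6*5 = 74/5
  d9 = d6 - d7 = -68/5
Walk from origin (0, 0):
  seg 1: up by d6 = 34/5 → (0, 34/5)
  seg 2: right by d8 = 74/5 → (74/5, 34/5)
  seg 3: right by d9 = -68/5 → (6/5, 34/5)
  seg 4: down by d3 = 2 → (6/5, 24/5)
  seg 5: down by d4 = -2/5 → (6/5, 26/5)
  seg 6: left by d7 = 102/5 → (-96/5, 26/5)
  seg 7: right by d6 = 34/5 → (-62/5, 26/5)
  seg 8: left by d3 = 2 → (-72/5, 26/5)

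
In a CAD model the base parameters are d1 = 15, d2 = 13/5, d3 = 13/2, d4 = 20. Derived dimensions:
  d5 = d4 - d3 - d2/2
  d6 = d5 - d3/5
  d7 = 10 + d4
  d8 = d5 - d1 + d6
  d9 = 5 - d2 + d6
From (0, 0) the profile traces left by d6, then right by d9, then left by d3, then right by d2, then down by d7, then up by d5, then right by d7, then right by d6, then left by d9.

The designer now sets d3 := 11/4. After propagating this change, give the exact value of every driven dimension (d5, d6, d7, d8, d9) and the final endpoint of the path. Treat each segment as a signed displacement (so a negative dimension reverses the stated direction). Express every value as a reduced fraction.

Apply edit: d3 := 11/4
  d5 = d4 - d3 - d2/2 = 319/20
  d6 = d5 - d3/5 = 77/5
  d7 = 10 + d4 = 30
  d8 = d5 - d1 + d6 = 327/20
  d9 = 5 - d2 + d6 = 89/5
Walk from origin (0, 0):
  seg 1: left by d6 = 77/5 → (-77/5, 0)
  seg 2: right by d9 = 89/5 → (12/5, 0)
  seg 3: left by d3 = 11/4 → (-7/20, 0)
  seg 4: right by d2 = 13/5 → (9/4, 0)
  seg 5: down by d7 = 30 → (9/4, -30)
  seg 6: up by d5 = 319/20 → (9/4, -281/20)
  seg 7: right by d7 = 30 → (129/4, -281/20)
  seg 8: right by d6 = 77/5 → (953/20, -281/20)
  seg 9: left by d9 = 89/5 → (597/20, -281/20)

d5 = 319/20
d6 = 77/5
d7 = 30
d8 = 327/20
d9 = 89/5
endpoint = (597/20, -281/20)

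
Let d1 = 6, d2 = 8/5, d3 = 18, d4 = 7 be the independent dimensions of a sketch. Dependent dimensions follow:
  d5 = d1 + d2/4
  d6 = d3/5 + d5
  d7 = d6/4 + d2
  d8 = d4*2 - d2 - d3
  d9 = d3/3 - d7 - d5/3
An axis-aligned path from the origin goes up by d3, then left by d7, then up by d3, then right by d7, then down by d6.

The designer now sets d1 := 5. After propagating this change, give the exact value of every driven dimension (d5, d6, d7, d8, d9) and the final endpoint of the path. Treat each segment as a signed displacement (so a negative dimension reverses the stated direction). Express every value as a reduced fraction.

Apply edit: d1 := 5
  d5 = d1 + d2/4 = 27/5
  d6 = d3/5 + d5 = 9
  d7 = d6/4 + d2 = 77/20
  d8 = d4*2 - d2 - d3 = -28/5
  d9 = d3/3 - d7 - d5/3 = 7/20
Walk from origin (0, 0):
  seg 1: up by d3 = 18 → (0, 18)
  seg 2: left by d7 = 77/20 → (-77/20, 18)
  seg 3: up by d3 = 18 → (-77/20, 36)
  seg 4: right by d7 = 77/20 → (0, 36)
  seg 5: down by d6 = 9 → (0, 27)

d5 = 27/5
d6 = 9
d7 = 77/20
d8 = -28/5
d9 = 7/20
endpoint = (0, 27)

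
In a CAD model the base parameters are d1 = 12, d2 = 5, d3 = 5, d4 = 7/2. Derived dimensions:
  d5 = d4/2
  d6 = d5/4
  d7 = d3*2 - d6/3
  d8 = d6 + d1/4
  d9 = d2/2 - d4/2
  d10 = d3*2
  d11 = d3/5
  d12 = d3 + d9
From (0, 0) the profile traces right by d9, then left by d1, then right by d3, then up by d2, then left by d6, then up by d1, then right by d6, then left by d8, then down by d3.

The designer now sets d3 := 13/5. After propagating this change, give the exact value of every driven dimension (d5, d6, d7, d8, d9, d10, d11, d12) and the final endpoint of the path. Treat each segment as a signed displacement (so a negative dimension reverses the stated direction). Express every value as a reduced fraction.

d5 = 7/4
d6 = 7/16
d7 = 1213/240
d8 = 55/16
d9 = 3/4
d10 = 26/5
d11 = 13/25
d12 = 67/20
endpoint = (-967/80, 72/5)

Apply edit: d3 := 13/5
  d5 = d4/2 = 7/4
  d6 = d5/4 = 7/16
  d7 = d3*2 - d6/3 = 1213/240
  d8 = d6 + d1/4 = 55/16
  d9 = d2/2 - d4/2 = 3/4
  d10 = d3*2 = 26/5
  d11 = d3/5 = 13/25
  d12 = d3 + d9 = 67/20
Walk from origin (0, 0):
  seg 1: right by d9 = 3/4 → (3/4, 0)
  seg 2: left by d1 = 12 → (-45/4, 0)
  seg 3: right by d3 = 13/5 → (-173/20, 0)
  seg 4: up by d2 = 5 → (-173/20, 5)
  seg 5: left by d6 = 7/16 → (-727/80, 5)
  seg 6: up by d1 = 12 → (-727/80, 17)
  seg 7: right by d6 = 7/16 → (-173/20, 17)
  seg 8: left by d8 = 55/16 → (-967/80, 17)
  seg 9: down by d3 = 13/5 → (-967/80, 72/5)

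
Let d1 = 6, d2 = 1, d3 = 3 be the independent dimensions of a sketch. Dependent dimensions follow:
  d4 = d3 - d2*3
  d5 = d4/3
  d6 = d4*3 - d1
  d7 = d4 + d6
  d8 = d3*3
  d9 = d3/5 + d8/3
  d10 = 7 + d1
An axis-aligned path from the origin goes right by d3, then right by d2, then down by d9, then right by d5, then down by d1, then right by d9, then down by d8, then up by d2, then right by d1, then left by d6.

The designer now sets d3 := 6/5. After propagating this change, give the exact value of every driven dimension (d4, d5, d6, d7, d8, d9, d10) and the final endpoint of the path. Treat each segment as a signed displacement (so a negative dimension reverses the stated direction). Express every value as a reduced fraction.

Apply edit: d3 := 6/5
  d4 = d3 - d2*3 = -9/5
  d5 = d4/3 = -3/5
  d6 = d4*3 - d1 = -57/5
  d7 = d4 + d6 = -66/5
  d8 = d3*3 = 18/5
  d9 = d3/5 + d8/3 = 36/25
  d10 = 7 + d1 = 13
Walk from origin (0, 0):
  seg 1: right by d3 = 6/5 → (6/5, 0)
  seg 2: right by d2 = 1 → (11/5, 0)
  seg 3: down by d9 = 36/25 → (11/5, -36/25)
  seg 4: right by d5 = -3/5 → (8/5, -36/25)
  seg 5: down by d1 = 6 → (8/5, -186/25)
  seg 6: right by d9 = 36/25 → (76/25, -186/25)
  seg 7: down by d8 = 18/5 → (76/25, -276/25)
  seg 8: up by d2 = 1 → (76/25, -251/25)
  seg 9: right by d1 = 6 → (226/25, -251/25)
  seg 10: left by d6 = -57/5 → (511/25, -251/25)

d4 = -9/5
d5 = -3/5
d6 = -57/5
d7 = -66/5
d8 = 18/5
d9 = 36/25
d10 = 13
endpoint = (511/25, -251/25)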